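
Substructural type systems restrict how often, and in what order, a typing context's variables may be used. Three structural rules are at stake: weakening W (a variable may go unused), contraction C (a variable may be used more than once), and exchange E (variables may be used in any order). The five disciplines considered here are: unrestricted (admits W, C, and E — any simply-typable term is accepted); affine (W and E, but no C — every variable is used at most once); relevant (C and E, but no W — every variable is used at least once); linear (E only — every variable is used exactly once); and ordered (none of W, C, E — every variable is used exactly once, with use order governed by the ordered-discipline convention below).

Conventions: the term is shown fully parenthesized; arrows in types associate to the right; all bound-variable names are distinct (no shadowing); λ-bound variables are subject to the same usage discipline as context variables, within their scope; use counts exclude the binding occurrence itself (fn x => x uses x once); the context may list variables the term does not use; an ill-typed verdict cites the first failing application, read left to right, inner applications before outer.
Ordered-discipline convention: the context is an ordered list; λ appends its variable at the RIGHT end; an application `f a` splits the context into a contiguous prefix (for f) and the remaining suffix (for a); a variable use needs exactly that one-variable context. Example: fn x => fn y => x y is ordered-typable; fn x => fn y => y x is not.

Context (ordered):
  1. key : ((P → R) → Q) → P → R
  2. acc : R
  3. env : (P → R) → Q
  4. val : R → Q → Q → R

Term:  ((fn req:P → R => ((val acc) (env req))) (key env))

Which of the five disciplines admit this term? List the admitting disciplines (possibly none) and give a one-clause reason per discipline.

accepted by: relevant, unrestricted
variable uses: key=1; acc=1; env=2; val=1; req (λ-bound)=1
use order (left to right): val, acc, env, req, key, env
typing: ✓ — Q → R
ordered ✗ (repeated use of env ×2)
linear ✗ (repeated use of env ×2)
affine ✗ (repeated use of env ×2)
relevant ✓ (none of key, acc, env, val, req goes unused)
unrestricted ✓ (typability at Q → R is all that's needed)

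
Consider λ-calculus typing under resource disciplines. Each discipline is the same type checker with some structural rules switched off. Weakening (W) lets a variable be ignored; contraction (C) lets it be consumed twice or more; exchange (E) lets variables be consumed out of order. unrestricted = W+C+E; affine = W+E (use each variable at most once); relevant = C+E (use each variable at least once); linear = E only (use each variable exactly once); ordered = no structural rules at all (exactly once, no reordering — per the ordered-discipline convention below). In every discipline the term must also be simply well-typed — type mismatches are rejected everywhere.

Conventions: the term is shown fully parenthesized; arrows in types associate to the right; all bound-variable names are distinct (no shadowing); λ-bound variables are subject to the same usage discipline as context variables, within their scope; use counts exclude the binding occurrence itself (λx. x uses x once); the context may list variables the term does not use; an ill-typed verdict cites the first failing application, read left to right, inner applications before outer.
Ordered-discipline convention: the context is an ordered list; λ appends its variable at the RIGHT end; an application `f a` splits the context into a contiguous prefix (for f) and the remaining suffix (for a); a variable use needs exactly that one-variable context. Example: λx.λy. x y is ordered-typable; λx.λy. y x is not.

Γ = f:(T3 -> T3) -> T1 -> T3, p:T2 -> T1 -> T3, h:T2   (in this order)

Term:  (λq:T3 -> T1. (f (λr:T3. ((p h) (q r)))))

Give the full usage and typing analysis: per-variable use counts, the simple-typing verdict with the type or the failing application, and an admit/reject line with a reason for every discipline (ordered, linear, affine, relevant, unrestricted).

usage: f: 1×; p: 1×; h: 1×; q [bound]: 1×; r [bound]: 1×
left-to-right use order: f, p, h, q, r
typing: the term checks, with type (T3 -> T1) -> T1 -> T3
ordered: ✓, f, p, h, q, r: once each, no exchange needed
linear: ✓, single use per variable (f, p, h, q, r)
affine: ✓, none of f, p, h, q, r used more than once
relevant: ✓, every one of f, p, h, q, r appears
unrestricted: ✓, type-checks ((T3 -> T1) -> T1 -> T3) and nothing is barred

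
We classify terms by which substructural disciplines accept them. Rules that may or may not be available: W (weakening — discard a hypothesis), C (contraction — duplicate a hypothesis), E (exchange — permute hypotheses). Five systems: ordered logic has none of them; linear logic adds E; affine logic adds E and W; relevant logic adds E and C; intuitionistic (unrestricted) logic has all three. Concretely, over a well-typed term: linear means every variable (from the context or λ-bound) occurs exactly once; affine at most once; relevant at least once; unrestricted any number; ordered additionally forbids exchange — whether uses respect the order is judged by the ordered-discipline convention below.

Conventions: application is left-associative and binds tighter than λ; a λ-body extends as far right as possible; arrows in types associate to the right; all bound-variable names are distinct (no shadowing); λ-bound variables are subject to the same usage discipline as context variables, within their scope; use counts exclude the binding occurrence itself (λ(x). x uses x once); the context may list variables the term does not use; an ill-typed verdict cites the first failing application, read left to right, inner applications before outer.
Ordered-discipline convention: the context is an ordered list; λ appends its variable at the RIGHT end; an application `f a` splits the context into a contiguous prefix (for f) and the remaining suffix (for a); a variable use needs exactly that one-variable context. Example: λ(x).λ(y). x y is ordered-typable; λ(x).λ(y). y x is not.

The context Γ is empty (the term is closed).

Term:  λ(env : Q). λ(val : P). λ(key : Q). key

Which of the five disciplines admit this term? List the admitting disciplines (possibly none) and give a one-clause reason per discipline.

admitting disciplines: affine, unrestricted
use counts: env [bound]: 0; val [bound]: 0; key [bound]: 1
order of uses: key
typing: ✓ — Q -> P -> Q -> Q
ordered: ✗ — unused: env, val — weakening required
linear: ✗ — unused: env, val — weakening required
affine: ✓ — no duplicate uses among env, val, key
relevant: ✗ — unused: env, val — weakening required
unrestricted: ✓ — typability at Q -> P -> Q -> Q is all that's needed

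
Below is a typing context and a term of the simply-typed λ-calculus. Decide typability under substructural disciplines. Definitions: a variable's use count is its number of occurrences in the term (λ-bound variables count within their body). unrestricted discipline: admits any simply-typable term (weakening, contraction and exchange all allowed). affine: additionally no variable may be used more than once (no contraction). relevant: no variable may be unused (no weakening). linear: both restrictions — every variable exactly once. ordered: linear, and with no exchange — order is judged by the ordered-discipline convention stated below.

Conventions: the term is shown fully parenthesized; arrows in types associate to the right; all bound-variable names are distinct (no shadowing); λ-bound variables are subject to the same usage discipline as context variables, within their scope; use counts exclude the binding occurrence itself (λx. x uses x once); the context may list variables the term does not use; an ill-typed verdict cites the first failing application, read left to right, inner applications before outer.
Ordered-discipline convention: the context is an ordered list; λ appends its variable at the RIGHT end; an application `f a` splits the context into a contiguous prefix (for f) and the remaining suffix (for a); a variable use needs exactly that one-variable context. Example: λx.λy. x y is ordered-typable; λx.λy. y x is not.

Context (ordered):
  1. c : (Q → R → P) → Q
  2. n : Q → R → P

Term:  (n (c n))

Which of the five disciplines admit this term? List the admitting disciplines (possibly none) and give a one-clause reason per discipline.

admitted by: relevant, unrestricted
use counts: c: 1×; n: 2×
order of uses: n, c, n
typing: well-typed — term : R → P
ordered: ✗ — repeated use of n ×2
linear: ✗ — repeated use of n ×2
affine: ✗ — repeated use of n ×2
relevant: ✓ — none of c, n goes unused
unrestricted: ✓ — typability at R → P is all that's needed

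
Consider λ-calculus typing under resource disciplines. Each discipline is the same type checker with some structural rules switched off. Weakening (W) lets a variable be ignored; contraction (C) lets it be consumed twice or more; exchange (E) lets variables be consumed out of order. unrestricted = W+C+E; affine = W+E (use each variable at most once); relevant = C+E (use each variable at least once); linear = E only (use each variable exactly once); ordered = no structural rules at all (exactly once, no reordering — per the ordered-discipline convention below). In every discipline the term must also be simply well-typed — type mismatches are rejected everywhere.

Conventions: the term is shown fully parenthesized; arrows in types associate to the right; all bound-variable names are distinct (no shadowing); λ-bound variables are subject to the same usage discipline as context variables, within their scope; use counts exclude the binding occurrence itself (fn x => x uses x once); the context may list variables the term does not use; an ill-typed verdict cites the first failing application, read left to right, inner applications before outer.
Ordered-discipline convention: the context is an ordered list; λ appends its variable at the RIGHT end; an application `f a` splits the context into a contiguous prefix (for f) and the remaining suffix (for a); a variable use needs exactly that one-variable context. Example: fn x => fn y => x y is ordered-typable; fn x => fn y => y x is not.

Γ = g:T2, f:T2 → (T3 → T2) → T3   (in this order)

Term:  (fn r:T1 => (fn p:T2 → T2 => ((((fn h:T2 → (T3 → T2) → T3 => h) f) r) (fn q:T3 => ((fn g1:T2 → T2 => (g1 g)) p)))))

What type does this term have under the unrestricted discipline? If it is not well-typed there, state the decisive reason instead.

not well-typed under unrestricted — the type mismatch rejects it
counts: g: 1; f: 1; r (bound): 1; p (bound): 1; h (bound): 1; q (bound): 0; g1 (bound): 1
uses in reading order: h, f, r, g1, g, p
typing: ill-typed: a function awaiting T2 gets T1
per-discipline verdicts: ordered ✗ · linear ✗ · affine ✗ · relevant ✗ · unrestricted ✗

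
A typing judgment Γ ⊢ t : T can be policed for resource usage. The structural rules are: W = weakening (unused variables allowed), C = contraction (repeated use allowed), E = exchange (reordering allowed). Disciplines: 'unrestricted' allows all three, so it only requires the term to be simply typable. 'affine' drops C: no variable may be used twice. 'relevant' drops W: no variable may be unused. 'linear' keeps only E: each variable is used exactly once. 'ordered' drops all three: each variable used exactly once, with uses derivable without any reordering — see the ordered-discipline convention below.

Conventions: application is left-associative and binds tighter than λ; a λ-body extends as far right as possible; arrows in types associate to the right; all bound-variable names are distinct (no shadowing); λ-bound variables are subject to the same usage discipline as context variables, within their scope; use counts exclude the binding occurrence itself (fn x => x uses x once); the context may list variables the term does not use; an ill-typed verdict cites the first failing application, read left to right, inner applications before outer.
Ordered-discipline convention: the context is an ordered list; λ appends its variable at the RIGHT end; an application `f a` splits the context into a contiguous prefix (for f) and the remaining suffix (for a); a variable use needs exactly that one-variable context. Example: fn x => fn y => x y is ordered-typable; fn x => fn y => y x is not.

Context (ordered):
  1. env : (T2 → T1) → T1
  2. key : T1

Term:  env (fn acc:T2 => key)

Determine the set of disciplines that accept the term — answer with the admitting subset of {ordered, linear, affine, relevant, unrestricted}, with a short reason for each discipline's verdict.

accepted by: affine, unrestricted
counts: env: 1, key: 1, acc (λ-bound): 0
use order (left to right): env, key
typing: well-typed — term : T1
ordered ✗ (acc never used (weakening))
linear ✗ (acc never used (weakening))
affine ✓ (no duplicate uses among env, key, acc)
relevant ✗ (acc never used (weakening))
unrestricted ✓ (simply typable at T1; W, C, E all held)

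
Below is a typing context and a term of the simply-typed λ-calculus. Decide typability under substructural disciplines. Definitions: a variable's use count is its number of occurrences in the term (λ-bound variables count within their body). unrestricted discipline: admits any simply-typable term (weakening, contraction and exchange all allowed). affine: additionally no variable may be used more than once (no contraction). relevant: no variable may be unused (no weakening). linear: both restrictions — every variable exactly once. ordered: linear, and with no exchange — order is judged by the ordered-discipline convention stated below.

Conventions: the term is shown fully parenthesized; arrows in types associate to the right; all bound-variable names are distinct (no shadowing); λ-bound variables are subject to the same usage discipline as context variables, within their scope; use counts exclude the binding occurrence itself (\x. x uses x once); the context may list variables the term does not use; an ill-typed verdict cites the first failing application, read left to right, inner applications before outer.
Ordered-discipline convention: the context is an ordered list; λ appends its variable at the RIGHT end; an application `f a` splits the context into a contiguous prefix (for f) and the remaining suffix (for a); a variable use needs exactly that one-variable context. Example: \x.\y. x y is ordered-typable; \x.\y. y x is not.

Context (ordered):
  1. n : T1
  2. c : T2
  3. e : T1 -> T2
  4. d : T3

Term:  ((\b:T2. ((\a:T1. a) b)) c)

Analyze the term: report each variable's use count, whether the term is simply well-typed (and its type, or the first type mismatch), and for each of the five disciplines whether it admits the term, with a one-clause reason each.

variable uses: n ×0; c ×1; e ×0; d ×0; b (λ-bound) ×1; a (λ-bound) ×1
order of uses: a, b, c
typing: ill-typed: argument of type T2 where T1 is required
ordered ✗ (the type mismatch rejects it)
linear ✗ (not simply typable)
affine ✗ (fails simple typing)
relevant ✗ (a type mismatch blocks all five)
unrestricted ✗ (the type mismatch rejects it)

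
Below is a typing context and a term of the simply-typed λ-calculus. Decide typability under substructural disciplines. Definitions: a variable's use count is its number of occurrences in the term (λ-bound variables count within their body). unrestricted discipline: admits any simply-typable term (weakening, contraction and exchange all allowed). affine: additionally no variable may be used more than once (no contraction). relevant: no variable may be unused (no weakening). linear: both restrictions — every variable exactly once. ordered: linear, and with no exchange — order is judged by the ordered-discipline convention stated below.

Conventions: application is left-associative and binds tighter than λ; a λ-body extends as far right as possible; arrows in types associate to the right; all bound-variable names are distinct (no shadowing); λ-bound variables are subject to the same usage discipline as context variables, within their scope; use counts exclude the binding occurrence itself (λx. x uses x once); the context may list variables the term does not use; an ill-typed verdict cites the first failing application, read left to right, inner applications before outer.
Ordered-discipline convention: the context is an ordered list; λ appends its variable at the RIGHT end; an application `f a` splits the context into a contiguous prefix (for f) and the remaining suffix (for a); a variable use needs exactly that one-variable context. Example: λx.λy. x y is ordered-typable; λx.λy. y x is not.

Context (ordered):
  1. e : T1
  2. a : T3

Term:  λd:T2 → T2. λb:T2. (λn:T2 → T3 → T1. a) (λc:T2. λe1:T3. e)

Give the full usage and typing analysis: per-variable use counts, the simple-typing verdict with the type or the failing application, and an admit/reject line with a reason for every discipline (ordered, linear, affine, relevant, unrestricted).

usage: e=1, a=1, d (λ-bound)=0, b (λ-bound)=0, n (λ-bound)=0, c (λ-bound)=0, e1 (λ-bound)=0
left-to-right use order: a, e
typing: well-typed — term : (T2 → T2) → T2 → T3
ordered: ✗, d, b, n, c, e1 left unused
linear: ✗, d, b, n, c, e1 left unused
affine: ✓, at most one use each (e, a, d, b, n, c, e1)
relevant: ✗, d, b, n, c, e1 left unused
unrestricted: ✓, simply typable at (T2 → T2) → T2 → T3; W, C, E all held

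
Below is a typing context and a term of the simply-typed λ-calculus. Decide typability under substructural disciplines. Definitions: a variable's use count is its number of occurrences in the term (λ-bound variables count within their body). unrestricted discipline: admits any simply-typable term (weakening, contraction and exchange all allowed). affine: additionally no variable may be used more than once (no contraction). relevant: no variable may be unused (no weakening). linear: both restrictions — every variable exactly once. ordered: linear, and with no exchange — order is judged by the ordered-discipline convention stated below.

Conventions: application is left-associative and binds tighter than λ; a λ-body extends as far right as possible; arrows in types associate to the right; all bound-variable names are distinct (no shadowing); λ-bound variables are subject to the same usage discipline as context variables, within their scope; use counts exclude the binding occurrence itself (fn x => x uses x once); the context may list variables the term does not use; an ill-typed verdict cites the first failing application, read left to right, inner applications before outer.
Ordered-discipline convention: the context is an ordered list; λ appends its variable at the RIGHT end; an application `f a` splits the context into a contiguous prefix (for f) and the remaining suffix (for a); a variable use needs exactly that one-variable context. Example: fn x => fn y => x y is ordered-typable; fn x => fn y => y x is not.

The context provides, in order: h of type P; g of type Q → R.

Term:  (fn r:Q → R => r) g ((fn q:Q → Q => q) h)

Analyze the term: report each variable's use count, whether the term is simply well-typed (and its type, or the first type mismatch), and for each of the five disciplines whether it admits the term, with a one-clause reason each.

use counts: h: 1×; g: 1×; r (bound): 1×; q (bound): 1×
order of uses: r, g, q, h
typing: ill-typed: a function awaiting Q → Q gets P
ordered: ✗ — a type mismatch blocks all five
linear: ✗ — the type mismatch rejects it
affine: ✗ — not simply typable
relevant: ✗ — fails simple typing
unrestricted: ✗ — a type mismatch blocks all five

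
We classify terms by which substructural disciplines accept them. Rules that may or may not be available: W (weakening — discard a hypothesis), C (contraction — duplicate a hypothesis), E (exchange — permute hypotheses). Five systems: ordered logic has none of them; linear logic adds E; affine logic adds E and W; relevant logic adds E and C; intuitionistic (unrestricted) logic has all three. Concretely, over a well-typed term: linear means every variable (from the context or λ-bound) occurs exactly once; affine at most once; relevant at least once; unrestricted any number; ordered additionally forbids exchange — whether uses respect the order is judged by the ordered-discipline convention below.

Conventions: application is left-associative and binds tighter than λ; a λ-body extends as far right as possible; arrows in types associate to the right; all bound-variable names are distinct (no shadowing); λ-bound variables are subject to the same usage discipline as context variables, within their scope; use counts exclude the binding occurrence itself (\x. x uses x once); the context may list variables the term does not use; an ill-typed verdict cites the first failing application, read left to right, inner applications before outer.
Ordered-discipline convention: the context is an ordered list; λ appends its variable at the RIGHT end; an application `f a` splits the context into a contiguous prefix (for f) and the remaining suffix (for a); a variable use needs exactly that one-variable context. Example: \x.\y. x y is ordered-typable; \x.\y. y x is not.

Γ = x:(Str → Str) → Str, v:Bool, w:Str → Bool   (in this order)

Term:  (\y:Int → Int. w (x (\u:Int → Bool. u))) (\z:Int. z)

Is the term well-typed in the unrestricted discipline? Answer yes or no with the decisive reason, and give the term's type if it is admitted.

no — a type mismatch blocks all five
counts: x: 1×; v: 0×; w: 1×; y (λ-bound): 0×; u (λ-bound): 1×; z (λ-bound): 1×
order of uses: w, x, u, z
typing: ill-typed: an argument (Int → Bool) → Int → Bool mismatches the expected Str → Str
all disciplines: ordered ✗ | linear ✗ | affine ✗ | relevant ✗ | unrestricted ✗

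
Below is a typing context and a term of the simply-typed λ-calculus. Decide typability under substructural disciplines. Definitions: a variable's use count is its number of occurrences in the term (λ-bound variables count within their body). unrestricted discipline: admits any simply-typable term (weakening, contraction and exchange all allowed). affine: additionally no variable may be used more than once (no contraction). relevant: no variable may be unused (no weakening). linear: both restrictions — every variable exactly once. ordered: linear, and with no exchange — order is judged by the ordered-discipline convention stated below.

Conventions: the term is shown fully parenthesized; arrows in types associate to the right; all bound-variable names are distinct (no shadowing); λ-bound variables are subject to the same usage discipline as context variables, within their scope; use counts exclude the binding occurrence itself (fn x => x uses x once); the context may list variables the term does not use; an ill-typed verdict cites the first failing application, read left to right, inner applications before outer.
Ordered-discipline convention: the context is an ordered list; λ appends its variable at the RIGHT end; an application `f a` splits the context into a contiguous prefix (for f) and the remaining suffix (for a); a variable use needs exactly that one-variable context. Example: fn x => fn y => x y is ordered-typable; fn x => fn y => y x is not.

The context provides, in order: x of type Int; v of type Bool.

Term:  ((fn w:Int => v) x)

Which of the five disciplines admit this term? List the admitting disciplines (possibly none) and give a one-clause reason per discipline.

admitted in: affine, unrestricted
counts: x=1; v=1; w (λ-bound)=0
left-to-right use order: v, x
typing: ✓ — Bool
ordered: ✗ — w never used (weakening)
linear: ✗ — w never used (weakening)
affine: ✓ — no duplicate uses among x, v, w
relevant: ✗ — w never used (weakening)
unrestricted: ✓ — well-typed at Bool; no restrictions here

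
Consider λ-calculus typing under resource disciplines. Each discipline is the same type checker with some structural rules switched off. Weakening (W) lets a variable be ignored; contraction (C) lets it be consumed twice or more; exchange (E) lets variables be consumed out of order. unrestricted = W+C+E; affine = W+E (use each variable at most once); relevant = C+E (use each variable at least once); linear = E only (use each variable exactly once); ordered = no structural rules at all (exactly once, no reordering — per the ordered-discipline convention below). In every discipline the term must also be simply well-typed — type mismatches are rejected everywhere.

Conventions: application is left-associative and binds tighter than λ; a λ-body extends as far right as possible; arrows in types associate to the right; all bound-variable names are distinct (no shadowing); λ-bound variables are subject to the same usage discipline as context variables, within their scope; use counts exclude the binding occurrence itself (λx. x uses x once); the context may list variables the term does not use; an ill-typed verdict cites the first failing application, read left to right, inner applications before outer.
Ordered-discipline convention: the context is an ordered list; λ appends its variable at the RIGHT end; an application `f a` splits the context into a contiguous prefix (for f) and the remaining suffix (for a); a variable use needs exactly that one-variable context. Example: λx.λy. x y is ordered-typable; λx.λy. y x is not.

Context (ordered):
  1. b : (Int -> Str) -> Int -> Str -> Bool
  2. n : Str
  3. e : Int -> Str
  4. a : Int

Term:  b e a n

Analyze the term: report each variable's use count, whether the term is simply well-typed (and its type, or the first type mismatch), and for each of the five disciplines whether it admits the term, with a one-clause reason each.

use counts: b: 1×; n: 1×; e: 1×; a: 1×
use order (left to right): b, e, a, n
typing: ✓ — Bool
ordered: ✗, needs exchange: uses follow b, e, a, n
linear: ✓, each of b, n, e, a used exactly once
affine: ✓, none of b, n, e, a used more than once
relevant: ✓, at least one use each (b, n, e, a)
unrestricted: ✓, simply typable at Bool; W, C, E all held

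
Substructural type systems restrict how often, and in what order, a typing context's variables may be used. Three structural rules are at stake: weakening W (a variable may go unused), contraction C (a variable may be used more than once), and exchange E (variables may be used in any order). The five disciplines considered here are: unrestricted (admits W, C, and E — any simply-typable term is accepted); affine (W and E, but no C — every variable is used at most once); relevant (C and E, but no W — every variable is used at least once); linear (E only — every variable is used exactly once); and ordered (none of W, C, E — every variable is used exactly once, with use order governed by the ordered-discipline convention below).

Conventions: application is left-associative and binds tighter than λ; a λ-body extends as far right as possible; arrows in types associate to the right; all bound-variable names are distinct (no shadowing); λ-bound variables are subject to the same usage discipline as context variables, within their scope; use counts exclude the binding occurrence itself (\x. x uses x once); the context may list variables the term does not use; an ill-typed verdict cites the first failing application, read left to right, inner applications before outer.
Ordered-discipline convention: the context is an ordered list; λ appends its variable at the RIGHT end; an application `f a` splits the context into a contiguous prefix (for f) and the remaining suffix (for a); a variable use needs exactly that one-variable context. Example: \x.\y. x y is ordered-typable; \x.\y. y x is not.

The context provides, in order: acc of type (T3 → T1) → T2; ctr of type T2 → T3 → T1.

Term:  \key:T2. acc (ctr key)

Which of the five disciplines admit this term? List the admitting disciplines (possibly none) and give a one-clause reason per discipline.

admitting disciplines: ordered, linear, affine, relevant, unrestricted
use counts: acc ×1, ctr ×1, key (λ-bound) ×1
left-to-right use order: acc, ctr, key
typing: well-typed — term : T2 → T2
ordered: ✓, acc, ctr, key: once each, no exchange needed
linear: ✓, exactly-once usage across acc, ctr, key
affine: ✓, no duplicate uses among acc, ctr, key
relevant: ✓, acc, ctr, key: all used, weakening unneeded
unrestricted: ✓, well-typed at T2 → T2; no restrictions here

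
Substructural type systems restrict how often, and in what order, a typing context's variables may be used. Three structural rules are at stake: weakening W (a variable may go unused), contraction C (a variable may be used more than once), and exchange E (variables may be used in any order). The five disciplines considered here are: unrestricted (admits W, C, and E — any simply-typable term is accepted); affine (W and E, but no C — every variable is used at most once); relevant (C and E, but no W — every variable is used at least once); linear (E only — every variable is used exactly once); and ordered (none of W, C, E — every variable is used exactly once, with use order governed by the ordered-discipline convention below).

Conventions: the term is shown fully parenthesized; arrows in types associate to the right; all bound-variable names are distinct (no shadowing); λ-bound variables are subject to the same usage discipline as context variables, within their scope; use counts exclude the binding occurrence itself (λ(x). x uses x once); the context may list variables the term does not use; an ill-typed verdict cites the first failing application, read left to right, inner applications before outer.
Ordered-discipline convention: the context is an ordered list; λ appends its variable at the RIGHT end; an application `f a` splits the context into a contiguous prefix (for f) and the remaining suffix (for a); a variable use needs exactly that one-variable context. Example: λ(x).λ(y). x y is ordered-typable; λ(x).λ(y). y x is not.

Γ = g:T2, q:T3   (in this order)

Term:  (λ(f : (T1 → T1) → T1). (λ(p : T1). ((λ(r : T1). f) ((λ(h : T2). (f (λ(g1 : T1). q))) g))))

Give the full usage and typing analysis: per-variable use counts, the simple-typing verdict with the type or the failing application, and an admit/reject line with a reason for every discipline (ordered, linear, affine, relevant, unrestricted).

use counts: g: 1×, q: 1×, f [bound]: 2×, p [bound]: 0×, r [bound]: 0×, h [bound]: 0×, g1 [bound]: 0×
use order (left to right): f, f, q, g
typing: ill-typed: a function awaiting T1 → T1 gets T1 → T3
ordered: ✗ — not simply typable
linear: ✗ — fails simple typing
affine: ✗ — a type mismatch blocks all five
relevant: ✗ — the type mismatch rejects it
unrestricted: ✗ — not simply typable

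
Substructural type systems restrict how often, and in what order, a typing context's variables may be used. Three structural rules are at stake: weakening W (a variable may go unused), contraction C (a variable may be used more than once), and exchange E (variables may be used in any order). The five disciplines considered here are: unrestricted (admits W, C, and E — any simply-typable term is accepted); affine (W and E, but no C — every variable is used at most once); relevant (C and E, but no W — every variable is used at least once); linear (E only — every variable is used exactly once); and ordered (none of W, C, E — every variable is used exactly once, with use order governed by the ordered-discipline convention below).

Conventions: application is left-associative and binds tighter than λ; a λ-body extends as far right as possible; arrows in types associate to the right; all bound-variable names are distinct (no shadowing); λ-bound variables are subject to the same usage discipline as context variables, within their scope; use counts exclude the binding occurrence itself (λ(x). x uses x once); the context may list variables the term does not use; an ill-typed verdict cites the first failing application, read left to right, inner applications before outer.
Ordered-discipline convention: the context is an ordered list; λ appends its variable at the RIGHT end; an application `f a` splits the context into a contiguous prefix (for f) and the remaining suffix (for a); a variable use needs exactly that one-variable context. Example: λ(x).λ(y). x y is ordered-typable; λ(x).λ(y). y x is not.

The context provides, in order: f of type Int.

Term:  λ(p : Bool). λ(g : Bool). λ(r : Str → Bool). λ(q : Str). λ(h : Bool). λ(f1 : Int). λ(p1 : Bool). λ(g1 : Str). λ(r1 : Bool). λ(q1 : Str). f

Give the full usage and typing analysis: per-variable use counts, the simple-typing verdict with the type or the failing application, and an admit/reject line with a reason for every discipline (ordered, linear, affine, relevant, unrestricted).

use counts: f: 1, p (λ-bound): 0, g (λ-bound): 0, r (λ-bound): 0, q (λ-bound): 0, h (λ-bound): 0, f1 (λ-bound): 0, p1 (λ-bound): 0, g1 (λ-bound): 0, r1 (λ-bound): 0, q1 (λ-bound): 0
left-to-right use order: f
typing: the term checks, with type Bool → Bool → (Str → Bool) → Str → Bool → Int → Bool → Str → Bool → Str → Int
ordered: ✗, needs weakening: p, g, r, q, h, f1, p1, g1, r1, q1 unused
linear: ✗, needs weakening: p, g, r, q, h, f1, p1, g1, r1, q1 unused
affine: ✓, none of f, p, g, r, q, h, f1, p1, g1, r1, q1 used more than once
relevant: ✗, needs weakening: p, g, r, q, h, f1, p1, g1, r1, q1 unused
unrestricted: ✓, type-checks (Bool → Bool → (Str → Bool) → Str → Bool → Int → Bool → Str → Bool → Str → Int) and nothing is barred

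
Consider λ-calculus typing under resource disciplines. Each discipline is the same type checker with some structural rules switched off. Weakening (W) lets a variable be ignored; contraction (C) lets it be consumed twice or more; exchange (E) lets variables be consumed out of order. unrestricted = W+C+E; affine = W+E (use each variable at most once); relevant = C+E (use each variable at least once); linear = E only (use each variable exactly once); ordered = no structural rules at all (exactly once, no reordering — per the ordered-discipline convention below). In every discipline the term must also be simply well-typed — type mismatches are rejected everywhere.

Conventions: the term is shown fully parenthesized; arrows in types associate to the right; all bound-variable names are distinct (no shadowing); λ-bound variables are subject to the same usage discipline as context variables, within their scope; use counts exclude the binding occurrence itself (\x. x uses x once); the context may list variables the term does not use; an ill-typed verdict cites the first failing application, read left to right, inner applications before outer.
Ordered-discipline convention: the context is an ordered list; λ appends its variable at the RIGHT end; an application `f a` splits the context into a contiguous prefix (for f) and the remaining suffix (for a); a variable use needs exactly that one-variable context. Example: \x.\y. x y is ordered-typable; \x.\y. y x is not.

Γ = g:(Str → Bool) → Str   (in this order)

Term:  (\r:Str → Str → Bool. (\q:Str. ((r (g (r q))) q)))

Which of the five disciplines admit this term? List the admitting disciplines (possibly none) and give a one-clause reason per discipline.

accepted by: relevant, unrestricted
use counts: g: 1, r (bound): 2, q (bound): 2
uses in reading order: r, g, r, q, q
typing: well-typed — term : (Str → Str → Bool) → Str → Bool
ordered: ✗ — needs contraction — r ×2, q ×2
linear: ✗ — needs contraction — r ×2, q ×2
affine: ✗ — needs contraction — r ×2, q ×2
relevant: ✓ — at least one use each (g, r, q)
unrestricted: ✓ — type-checks ((Str → Str → Bool) → Str → Bool) and nothing is barred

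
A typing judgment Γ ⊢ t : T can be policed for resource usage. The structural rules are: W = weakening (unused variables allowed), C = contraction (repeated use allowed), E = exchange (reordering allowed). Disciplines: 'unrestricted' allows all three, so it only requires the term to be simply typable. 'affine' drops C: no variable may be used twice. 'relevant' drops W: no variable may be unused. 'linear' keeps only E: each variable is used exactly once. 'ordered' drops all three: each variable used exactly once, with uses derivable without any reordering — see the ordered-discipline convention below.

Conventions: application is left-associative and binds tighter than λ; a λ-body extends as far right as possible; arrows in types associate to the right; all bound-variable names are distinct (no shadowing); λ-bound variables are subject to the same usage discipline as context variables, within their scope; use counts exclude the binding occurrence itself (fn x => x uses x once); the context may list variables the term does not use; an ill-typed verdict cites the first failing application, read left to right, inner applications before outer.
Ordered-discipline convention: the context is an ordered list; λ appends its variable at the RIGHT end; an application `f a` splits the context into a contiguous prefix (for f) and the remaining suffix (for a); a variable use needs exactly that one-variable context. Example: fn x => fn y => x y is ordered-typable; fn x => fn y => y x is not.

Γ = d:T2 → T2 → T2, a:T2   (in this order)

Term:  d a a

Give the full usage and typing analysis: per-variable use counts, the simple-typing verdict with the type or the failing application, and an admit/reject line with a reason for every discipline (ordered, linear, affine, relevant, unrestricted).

variable uses: d ×1; a ×2
order of uses: d, a, a
typing: the term checks, with type T2
ordered ✗ (repeated use of a ×2)
linear ✗ (repeated use of a ×2)
affine ✗ (repeated use of a ×2)
relevant ✓ (none of d, a goes unused)
unrestricted ✓ (well-typed at T2; no restrictions here)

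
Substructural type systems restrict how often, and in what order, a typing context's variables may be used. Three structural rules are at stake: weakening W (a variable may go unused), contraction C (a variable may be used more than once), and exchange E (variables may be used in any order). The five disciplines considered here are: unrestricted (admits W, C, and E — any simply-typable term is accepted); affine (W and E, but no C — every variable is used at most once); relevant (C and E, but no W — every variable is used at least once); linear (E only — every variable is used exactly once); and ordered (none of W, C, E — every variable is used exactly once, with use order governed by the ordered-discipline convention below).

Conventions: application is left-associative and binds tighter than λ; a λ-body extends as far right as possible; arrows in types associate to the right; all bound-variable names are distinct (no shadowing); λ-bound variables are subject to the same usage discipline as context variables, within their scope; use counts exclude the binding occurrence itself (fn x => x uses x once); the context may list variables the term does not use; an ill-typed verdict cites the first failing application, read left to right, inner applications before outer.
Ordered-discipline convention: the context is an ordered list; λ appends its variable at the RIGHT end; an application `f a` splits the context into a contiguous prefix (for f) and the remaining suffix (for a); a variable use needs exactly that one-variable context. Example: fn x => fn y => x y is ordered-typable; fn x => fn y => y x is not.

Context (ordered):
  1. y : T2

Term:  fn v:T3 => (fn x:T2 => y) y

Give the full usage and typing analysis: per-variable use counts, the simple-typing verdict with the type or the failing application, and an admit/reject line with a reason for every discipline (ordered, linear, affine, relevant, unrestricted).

usage: y=2, v [bound]=0, x [bound]=0
use order (left to right): y, y
typing: ✓ — T3 -> T2
ordered ✗ (repeated use of y ×2; needs weakening: v, x unused)
linear ✗ (repeated use of y ×2; needs weakening: v, x unused)
affine ✗ (repeated use of y ×2)
relevant ✗ (needs weakening: v, x unused)
unrestricted ✓ (typability at T3 -> T2 is all that's needed)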